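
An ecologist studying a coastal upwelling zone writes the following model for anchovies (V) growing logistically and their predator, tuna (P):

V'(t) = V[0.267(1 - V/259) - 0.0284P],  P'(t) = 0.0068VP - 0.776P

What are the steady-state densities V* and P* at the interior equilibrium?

From dP/dt = 0 with P > 0: 0.0068V* = 0.776, so V* = 114.
Substitute into dV/dt = 0: 0.267(1 - 114/259) = 0.0284P*.
The bracket is 0.559, giving P* = 0.149/0.0284 = 5.26.

V* ≈ 114, P* ≈ 5.26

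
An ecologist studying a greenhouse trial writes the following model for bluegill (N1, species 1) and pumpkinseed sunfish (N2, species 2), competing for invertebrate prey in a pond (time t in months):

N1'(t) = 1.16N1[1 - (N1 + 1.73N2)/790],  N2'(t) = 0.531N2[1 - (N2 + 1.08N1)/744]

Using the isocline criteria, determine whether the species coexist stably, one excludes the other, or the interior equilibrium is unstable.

Compare the nullcline intercepts: K1/α12 = 790/1.73 = 457 < K2 = 744; K2/α21 = 744/1.08 = 689 < K1 = 790.
Since both are reversed, neither can invade when rare; the interior point is a saddle.

unstable coexistence (outcome depends on initial conditions)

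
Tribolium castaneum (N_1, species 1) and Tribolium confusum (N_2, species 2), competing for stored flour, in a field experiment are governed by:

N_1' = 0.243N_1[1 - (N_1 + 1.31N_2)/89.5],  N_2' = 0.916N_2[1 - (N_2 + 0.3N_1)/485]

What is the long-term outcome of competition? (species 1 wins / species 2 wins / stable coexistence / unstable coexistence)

species 2 excludes species 1

Compare the nullcline intercepts: K1/α12 = 89.5/1.31 = 68.3 < K2 = 485; K2/α21 = 485/0.3 = 1620 > K1 = 89.5.
Since the inequalities point opposite ways, species 2 can invade but species 1 cannot.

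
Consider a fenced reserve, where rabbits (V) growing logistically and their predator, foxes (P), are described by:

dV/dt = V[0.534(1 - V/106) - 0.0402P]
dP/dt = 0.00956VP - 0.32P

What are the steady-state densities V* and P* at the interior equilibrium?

V* ≈ 33.5, P* ≈ 9.09

From dP/dt = 0 with P > 0: 0.00956V* = 0.32, so V* = 33.5.
Substitute into dV/dt = 0: 0.534(1 - 33.5/106) = 0.0402P*.
The bracket is 0.684, giving P* = 0.365/0.0402 = 9.09.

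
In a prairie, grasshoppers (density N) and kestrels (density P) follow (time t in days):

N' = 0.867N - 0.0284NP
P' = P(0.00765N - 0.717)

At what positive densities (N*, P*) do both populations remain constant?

N* ≈ 93.7, P* ≈ 30.5

Set dP/dt = 0 with P > 0: 0.00765N - 0.717 = 0, so N* = 0.717/0.00765 = 93.7.
Set dN/dt = 0 with N > 0: 0.867 - 0.0284P = 0, so P* = 0.867/0.0284 = 30.5.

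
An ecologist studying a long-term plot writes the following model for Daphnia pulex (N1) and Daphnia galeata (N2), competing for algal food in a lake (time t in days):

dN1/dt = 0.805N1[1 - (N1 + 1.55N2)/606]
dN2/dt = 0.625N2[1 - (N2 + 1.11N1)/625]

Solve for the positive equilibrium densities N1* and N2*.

N1* ≈ 503, N2* ≈ 66.1

Setting both brackets to zero gives the nullclines N1 + 1.55N2 = 606 and 1.11N1 + N2 = 625.
Substituting N2 = 625 - 1.11N1 into the first: N1(1 - 1.55·1.11) = 606 - 1.55·625.
So N1* = -363/-0.721 = 503, and then N2* = 625 - 1.11·503 = 66.1.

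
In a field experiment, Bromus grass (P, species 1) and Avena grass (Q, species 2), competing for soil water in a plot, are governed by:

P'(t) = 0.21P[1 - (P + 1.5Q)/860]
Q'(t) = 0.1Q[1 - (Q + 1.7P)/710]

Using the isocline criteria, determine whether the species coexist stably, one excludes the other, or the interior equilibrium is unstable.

unstable coexistence (outcome depends on initial conditions)

Compare the nullcline intercepts: K1/α12 = 860/1.5 = 573 < K2 = 710; K2/α21 = 710/1.7 = 418 < K1 = 860.
Since both are reversed, neither can invade when rare; the interior point is a saddle.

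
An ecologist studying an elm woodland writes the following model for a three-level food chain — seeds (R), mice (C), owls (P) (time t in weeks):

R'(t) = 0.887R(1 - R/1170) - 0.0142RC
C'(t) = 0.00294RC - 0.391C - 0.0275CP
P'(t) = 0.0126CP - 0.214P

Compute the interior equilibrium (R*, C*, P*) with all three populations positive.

From dP/dt = 0: 0.0126C* = 0.214, so C* = 17.
From dR/dt = 0: 0.887(1 - R*/1170) = 0.0142·17, giving R* = 1170·(1 - 0.272) = 852.
From dC/dt = 0: 0.00294·852 - 0.391 = 0.0275P*, so P* = 2.11/0.0275 = 76.9.

R* ≈ 852, C* ≈ 17, P* ≈ 76.9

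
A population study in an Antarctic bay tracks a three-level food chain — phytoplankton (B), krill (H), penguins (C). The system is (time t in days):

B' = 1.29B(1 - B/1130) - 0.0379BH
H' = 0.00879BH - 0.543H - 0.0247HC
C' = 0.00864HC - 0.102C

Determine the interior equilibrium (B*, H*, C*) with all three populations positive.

B* ≈ 738, H* ≈ 11.8, C* ≈ 241

From dC/dt = 0: 0.00864H* = 0.102, so H* = 11.8.
From dB/dt = 0: 1.29(1 - B*/1130) = 0.0379·11.8, giving B* = 1130·(1 - 0.347) = 738.
From dH/dt = 0: 0.00879·738 - 0.543 = 0.0247C*, so C* = 5.94/0.0247 = 241.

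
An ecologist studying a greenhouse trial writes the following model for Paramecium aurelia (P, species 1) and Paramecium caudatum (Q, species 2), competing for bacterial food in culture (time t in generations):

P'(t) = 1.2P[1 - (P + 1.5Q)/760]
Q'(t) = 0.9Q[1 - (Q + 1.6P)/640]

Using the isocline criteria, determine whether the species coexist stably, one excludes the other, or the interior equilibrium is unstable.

Compare the nullcline intercepts: K1/α12 = 760/1.5 = 507 < K2 = 640; K2/α21 = 640/1.6 = 400 < K1 = 760.
Since both are reversed, neither can invade when rare; the interior point is a saddle.

unstable coexistence (outcome depends on initial conditions)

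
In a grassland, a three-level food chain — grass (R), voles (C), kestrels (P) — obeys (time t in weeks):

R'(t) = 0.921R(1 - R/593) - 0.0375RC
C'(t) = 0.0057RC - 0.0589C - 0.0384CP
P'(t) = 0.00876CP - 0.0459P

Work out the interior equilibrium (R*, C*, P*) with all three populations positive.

From dP/dt = 0: 0.00876C* = 0.0459, so C* = 5.24.
From dR/dt = 0: 0.921(1 - R*/593) = 0.0375·5.24, giving R* = 593·(1 - 0.213) = 466.
From dC/dt = 0: 0.0057·466 - 0.0589 = 0.0384P*, so P* = 2.6/0.0384 = 67.7.

R* ≈ 466, C* ≈ 5.24, P* ≈ 67.7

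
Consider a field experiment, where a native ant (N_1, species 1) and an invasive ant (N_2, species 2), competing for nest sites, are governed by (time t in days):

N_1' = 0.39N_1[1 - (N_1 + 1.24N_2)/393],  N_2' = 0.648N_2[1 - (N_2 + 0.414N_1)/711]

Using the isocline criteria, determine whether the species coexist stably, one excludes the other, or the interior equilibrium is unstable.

Compare the nullcline intercepts: K1/α12 = 393/1.24 = 317 < K2 = 711; K2/α21 = 711/0.414 = 1720 > K1 = 393.
Since the inequalities point opposite ways, species 2 can invade but species 1 cannot.

species 2 excludes species 1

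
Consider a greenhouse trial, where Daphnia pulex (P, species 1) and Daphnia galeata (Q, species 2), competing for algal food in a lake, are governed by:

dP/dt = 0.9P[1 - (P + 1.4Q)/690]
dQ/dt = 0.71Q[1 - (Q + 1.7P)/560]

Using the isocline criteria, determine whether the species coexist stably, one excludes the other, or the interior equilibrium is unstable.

unstable coexistence (outcome depends on initial conditions)

Compare the nullcline intercepts: K1/α12 = 690/1.4 = 493 < K2 = 560; K2/α21 = 560/1.7 = 329 < K1 = 690.
Since both are reversed, neither can invade when rare; the interior point is a saddle.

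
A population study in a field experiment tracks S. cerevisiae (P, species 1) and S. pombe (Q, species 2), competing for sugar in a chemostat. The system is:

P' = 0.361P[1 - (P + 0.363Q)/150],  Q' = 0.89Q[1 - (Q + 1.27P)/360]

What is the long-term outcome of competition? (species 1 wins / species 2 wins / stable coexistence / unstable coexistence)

Compare the nullcline intercepts: K1/α12 = 150/0.363 = 413 > K2 = 360; K2/α21 = 360/1.27 = 283 > K1 = 150.
Since both inequalities hold, each species can invade when rare, so the interior equilibrium is stable.

stable coexistence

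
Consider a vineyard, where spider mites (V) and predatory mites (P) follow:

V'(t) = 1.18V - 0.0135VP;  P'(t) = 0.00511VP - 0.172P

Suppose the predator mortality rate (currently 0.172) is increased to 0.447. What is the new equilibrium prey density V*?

At the interior fixed point, setting dP/dt = 0 with P > 0 fixes V* = (predator death rate)/(VP coefficient) — independent of the other coefficients.
With the change, V* = 0.447/0.00511 = 87.5; it rises from 33.7.

V* ≈ 87.5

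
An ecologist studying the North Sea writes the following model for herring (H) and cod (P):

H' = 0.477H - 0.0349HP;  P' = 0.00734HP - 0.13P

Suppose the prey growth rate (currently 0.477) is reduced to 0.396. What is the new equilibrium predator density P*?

P* ≈ 11.3

At the interior fixed point, setting dH/dt = 0 with H > 0 fixes P* = (prey growth rate)/(HP coefficient) — independent of the other coefficients.
With the change, P* = 0.396/0.0349 = 11.3; it falls from 13.7.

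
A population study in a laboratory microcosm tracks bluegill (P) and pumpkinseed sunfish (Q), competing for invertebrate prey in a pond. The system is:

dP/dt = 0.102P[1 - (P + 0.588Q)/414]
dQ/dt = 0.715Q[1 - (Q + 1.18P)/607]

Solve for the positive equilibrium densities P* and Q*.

P* ≈ 186, Q* ≈ 387

Setting both brackets to zero gives the nullclines P + 0.588Q = 414 and 1.18P + Q = 607.
Substituting Q = 607 - 1.18P into the first: P(1 - 0.588·1.18) = 414 - 0.588·607.
So P* = 57.1/0.306 = 186, and then Q* = 607 - 1.18·186 = 387.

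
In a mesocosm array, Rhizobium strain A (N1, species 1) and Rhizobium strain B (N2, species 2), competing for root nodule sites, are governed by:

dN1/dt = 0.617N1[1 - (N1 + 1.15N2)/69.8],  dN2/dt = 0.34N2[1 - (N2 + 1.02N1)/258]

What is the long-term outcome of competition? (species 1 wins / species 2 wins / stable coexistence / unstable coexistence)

species 2 excludes species 1

Compare the nullcline intercepts: K1/α12 = 69.8/1.15 = 60.7 < K2 = 258; K2/α21 = 258/1.02 = 253 > K1 = 69.8.
Since the inequalities point opposite ways, species 2 can invade but species 1 cannot.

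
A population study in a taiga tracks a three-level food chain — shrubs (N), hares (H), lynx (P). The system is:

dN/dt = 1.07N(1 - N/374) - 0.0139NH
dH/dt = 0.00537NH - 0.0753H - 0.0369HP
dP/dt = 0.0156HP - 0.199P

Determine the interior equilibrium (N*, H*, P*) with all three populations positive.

From dP/dt = 0: 0.0156H* = 0.199, so H* = 12.8.
From dN/dt = 0: 1.07(1 - N*/374) = 0.0139·12.8, giving N* = 374·(1 - 0.166) = 312.
From dH/dt = 0: 0.00537·312 - 0.0753 = 0.0369P*, so P* = 1.6/0.0369 = 43.4.

N* ≈ 312, H* ≈ 12.8, P* ≈ 43.4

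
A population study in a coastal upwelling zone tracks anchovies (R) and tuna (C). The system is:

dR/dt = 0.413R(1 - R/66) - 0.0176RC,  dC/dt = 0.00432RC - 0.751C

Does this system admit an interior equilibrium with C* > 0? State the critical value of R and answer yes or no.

The predator equation gives dC/dt > 0 only when R > 0.751/0.00432 = 174.
Without the predator, R → K = 66. Since 66 < 174, the predator cannot invade.

Threshold R = 174; K < 174, so no, the predator goes extinct.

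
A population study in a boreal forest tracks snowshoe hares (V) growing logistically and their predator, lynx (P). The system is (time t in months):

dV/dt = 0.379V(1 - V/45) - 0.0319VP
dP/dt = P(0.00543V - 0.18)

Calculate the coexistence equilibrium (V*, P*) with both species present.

From dP/dt = 0 with P > 0: 0.00543V* = 0.18, so V* = 33.1.
Substitute into dV/dt = 0: 0.379(1 - 33.1/45) = 0.0319P*.
The bracket is 0.263, giving P* = 0.0998/0.0319 = 3.13.

V* ≈ 33.1, P* ≈ 3.13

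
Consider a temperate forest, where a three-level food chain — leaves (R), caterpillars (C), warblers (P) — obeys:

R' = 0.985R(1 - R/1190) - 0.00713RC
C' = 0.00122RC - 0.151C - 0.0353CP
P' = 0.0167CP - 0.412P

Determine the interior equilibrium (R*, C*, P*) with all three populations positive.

R* ≈ 977, C* ≈ 24.7, P* ≈ 29.5

From dP/dt = 0: 0.0167C* = 0.412, so C* = 24.7.
From dR/dt = 0: 0.985(1 - R*/1190) = 0.00713·24.7, giving R* = 1190·(1 - 0.179) = 977.
From dC/dt = 0: 0.00122·977 - 0.151 = 0.0353P*, so P* = 1.04/0.0353 = 29.5.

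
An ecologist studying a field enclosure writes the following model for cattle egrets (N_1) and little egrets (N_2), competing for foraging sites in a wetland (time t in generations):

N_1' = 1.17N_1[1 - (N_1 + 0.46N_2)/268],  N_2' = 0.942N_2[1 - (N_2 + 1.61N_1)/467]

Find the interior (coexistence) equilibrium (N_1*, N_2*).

Setting both brackets to zero gives the nullclines N_1 + 0.46N_2 = 268 and 1.61N_1 + N_2 = 467.
Substituting N_2 = 467 - 1.61N_1 into the first: N_1(1 - 0.46·1.61) = 268 - 0.46·467.
So N_1* = 53.2/0.259 = 205, and then N_2* = 467 - 1.61·205 = 137.

N_1* ≈ 205, N_2* ≈ 137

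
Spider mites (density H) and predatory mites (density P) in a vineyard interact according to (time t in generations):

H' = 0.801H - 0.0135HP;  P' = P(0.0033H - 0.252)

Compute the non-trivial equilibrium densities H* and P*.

H* ≈ 76.4, P* ≈ 59.3

Set dP/dt = 0 with P > 0: 0.0033H - 0.252 = 0, so H* = 0.252/0.0033 = 76.4.
Set dH/dt = 0 with H > 0: 0.801 - 0.0135P = 0, so P* = 0.801/0.0135 = 59.3.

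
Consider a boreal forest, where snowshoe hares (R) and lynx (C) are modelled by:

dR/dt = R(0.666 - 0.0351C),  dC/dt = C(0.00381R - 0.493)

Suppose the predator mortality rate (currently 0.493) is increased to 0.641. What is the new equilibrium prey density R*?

R* ≈ 168

At the interior fixed point, setting dC/dt = 0 with C > 0 fixes R* = (predator death rate)/(RC coefficient) — independent of the other coefficients.
With the change, R* = 0.641/0.00381 = 168; it rises from 129.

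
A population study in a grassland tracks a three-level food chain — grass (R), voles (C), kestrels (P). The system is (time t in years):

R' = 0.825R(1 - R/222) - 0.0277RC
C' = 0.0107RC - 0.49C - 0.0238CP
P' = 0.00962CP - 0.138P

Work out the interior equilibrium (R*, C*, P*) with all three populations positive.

From dP/dt = 0: 0.00962C* = 0.138, so C* = 14.3.
From dR/dt = 0: 0.825(1 - R*/222) = 0.0277·14.3, giving R* = 222·(1 - 0.482) = 115.
From dC/dt = 0: 0.0107·115 - 0.49 = 0.0238P*, so P* = 0.741/0.0238 = 31.1.

R* ≈ 115, C* ≈ 14.3, P* ≈ 31.1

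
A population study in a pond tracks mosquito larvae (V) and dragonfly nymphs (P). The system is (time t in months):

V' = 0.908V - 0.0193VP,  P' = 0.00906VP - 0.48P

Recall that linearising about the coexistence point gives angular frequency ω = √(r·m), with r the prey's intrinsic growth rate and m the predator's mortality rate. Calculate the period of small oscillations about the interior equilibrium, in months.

T ≈ 9.52 months

Here r = 0.908 and m = 0.48, so r·m = 0.436.
ω = √0.436 = 0.66 per month, hence T = 2π/ω ≈ 9.52 months.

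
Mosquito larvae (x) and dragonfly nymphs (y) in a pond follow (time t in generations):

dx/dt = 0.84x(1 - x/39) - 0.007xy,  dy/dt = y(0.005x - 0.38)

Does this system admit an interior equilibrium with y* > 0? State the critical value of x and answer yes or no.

The predator equation gives dy/dt > 0 only when x > 0.38/0.005 = 76.
Without the predator, x → K = 39. Since 39 < 76, the predator cannot invade.

Threshold x = 76; K < 76, so no, the predator goes extinct.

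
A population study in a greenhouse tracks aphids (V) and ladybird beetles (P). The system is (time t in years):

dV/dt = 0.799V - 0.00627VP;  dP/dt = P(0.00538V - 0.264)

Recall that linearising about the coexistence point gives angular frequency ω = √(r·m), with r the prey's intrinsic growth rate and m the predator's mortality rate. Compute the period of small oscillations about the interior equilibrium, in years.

Here r = 0.799 and m = 0.264, so r·m = 0.211.
ω = √0.211 = 0.459 per year, hence T = 2π/ω ≈ 13.7 years.

T ≈ 13.7 years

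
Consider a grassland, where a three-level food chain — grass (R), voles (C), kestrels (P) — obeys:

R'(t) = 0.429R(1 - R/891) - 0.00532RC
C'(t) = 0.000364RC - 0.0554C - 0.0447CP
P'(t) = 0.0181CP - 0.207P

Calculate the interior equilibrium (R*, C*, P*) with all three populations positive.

From dP/dt = 0: 0.0181C* = 0.207, so C* = 11.4.
From dR/dt = 0: 0.429(1 - R*/891) = 0.00532·11.4, giving R* = 891·(1 - 0.142) = 765.
From dC/dt = 0: 0.000364·765 - 0.0554 = 0.0447P*, so P* = 0.223/0.0447 = 4.99.

R* ≈ 765, C* ≈ 11.4, P* ≈ 4.99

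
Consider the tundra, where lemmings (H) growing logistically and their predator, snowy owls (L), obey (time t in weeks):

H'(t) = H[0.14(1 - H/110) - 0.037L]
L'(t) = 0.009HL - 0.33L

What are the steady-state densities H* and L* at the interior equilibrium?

H* ≈ 36.7, L* ≈ 2.52

From dL/dt = 0 with L > 0: 0.009H* = 0.33, so H* = 36.7.
Substitute into dH/dt = 0: 0.14(1 - 36.7/110) = 0.037L*.
The bracket is 0.667, giving L* = 0.0933/0.037 = 2.52.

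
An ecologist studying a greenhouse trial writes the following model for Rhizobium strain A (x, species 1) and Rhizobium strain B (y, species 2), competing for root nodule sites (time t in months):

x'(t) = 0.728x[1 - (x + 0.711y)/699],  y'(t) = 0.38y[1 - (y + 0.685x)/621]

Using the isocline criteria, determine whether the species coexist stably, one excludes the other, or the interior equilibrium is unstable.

Compare the nullcline intercepts: K1/α12 = 699/0.711 = 983 > K2 = 621; K2/α21 = 621/0.685 = 907 > K1 = 699.
Since both inequalities hold, each species can invade when rare, so the interior equilibrium is stable.

stable coexistence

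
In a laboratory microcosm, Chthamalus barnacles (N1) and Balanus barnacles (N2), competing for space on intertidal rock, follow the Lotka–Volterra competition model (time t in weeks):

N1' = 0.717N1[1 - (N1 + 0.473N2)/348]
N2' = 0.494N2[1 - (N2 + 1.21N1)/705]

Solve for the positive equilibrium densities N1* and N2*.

N1* ≈ 34, N2* ≈ 664

Setting both brackets to zero gives the nullclines N1 + 0.473N2 = 348 and 1.21N1 + N2 = 705.
Substituting N2 = 705 - 1.21N1 into the first: N1(1 - 0.473·1.21) = 348 - 0.473·705.
So N1* = 14.5/0.428 = 34, and then N2* = 705 - 1.21·34 = 664.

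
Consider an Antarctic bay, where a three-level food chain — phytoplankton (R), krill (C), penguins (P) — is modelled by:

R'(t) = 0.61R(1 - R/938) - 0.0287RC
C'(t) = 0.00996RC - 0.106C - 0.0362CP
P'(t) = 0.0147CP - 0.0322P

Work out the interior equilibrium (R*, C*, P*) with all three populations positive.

R* ≈ 841, C* ≈ 2.19, P* ≈ 229

From dP/dt = 0: 0.0147C* = 0.0322, so C* = 2.19.
From dR/dt = 0: 0.61(1 - R*/938) = 0.0287·2.19, giving R* = 938·(1 - 0.103) = 841.
From dC/dt = 0: 0.00996·841 - 0.106 = 0.0362P*, so P* = 8.27/0.0362 = 229.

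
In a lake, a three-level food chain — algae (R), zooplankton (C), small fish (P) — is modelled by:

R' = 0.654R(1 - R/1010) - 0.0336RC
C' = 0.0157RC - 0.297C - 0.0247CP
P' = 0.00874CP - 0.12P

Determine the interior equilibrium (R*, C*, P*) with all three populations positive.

R* ≈ 298, C* ≈ 13.7, P* ≈ 177

From dP/dt = 0: 0.00874C* = 0.12, so C* = 13.7.
From dR/dt = 0: 0.654(1 - R*/1010) = 0.0336·13.7, giving R* = 1010·(1 - 0.705) = 298.
From dC/dt = 0: 0.0157·298 - 0.297 = 0.0247P*, so P* = 4.37/0.0247 = 177.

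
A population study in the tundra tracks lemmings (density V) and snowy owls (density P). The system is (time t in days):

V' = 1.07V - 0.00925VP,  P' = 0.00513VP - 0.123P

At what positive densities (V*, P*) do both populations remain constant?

V* ≈ 24, P* ≈ 116

Set dP/dt = 0 with P > 0: 0.00513V - 0.123 = 0, so V* = 0.123/0.00513 = 24.
Set dV/dt = 0 with V > 0: 1.07 - 0.00925P = 0, so P* = 1.07/0.00925 = 116.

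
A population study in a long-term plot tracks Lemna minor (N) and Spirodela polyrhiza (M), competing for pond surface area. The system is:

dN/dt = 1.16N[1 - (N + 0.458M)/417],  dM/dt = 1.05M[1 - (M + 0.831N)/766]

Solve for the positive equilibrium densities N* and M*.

N* ≈ 107, M* ≈ 677

Setting both brackets to zero gives the nullclines N + 0.458M = 417 and 0.831N + M = 766.
Substituting M = 766 - 0.831N into the first: N(1 - 0.458·0.831) = 417 - 0.458·766.
So N* = 66.2/0.619 = 107, and then M* = 766 - 0.831·107 = 677.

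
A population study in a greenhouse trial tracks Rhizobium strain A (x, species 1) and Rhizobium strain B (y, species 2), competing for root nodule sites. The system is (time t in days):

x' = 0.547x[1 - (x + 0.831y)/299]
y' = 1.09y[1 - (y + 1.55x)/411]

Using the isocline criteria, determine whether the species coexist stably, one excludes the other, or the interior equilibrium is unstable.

unstable coexistence (outcome depends on initial conditions)

Compare the nullcline intercepts: K1/α12 = 299/0.831 = 360 < K2 = 411; K2/α21 = 411/1.55 = 265 < K1 = 299.
Since both are reversed, neither can invade when rare; the interior point is a saddle.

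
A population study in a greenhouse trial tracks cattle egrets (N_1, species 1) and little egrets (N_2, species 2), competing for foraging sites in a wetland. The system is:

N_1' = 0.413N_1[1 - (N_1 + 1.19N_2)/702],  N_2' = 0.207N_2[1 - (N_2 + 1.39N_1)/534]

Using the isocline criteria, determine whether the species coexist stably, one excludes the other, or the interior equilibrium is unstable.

species 1 excludes species 2

Compare the nullcline intercepts: K1/α12 = 702/1.19 = 590 > K2 = 534; K2/α21 = 534/1.39 = 384 < K1 = 702.
Since the inequalities point opposite ways, species 1 can invade but species 2 cannot.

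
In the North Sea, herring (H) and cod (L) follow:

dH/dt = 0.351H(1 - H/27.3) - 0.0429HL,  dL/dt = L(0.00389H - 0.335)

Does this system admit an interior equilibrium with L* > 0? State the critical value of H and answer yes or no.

The predator equation gives dL/dt > 0 only when H > 0.335/0.00389 = 86.1.
Without the predator, H → K = 27.3. Since 27.3 < 86.1, the predator cannot invade.

Threshold H = 86.1; K < 86.1, so no, the predator goes extinct.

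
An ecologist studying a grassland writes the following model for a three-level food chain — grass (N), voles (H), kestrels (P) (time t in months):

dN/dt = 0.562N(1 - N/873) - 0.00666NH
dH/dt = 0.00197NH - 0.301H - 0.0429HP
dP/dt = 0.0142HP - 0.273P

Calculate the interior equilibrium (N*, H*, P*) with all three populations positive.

N* ≈ 674, H* ≈ 19.2, P* ≈ 23.9

From dP/dt = 0: 0.0142H* = 0.273, so H* = 19.2.
From dN/dt = 0: 0.562(1 - N*/873) = 0.00666·19.2, giving N* = 873·(1 - 0.228) = 674.
From dH/dt = 0: 0.00197·674 - 0.301 = 0.0429P*, so P* = 1.03/0.0429 = 23.9.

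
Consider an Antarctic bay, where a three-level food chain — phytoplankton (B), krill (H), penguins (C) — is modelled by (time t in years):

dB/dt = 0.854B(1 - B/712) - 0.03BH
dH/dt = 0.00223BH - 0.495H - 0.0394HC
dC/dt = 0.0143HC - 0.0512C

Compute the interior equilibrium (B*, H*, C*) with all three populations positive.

B* ≈ 622, H* ≈ 3.58, C* ≈ 22.7

From dC/dt = 0: 0.0143H* = 0.0512, so H* = 3.58.
From dB/dt = 0: 0.854(1 - B*/712) = 0.03·3.58, giving B* = 712·(1 - 0.126) = 622.
From dH/dt = 0: 0.00223·622 - 0.495 = 0.0394C*, so C* = 0.893/0.0394 = 22.7.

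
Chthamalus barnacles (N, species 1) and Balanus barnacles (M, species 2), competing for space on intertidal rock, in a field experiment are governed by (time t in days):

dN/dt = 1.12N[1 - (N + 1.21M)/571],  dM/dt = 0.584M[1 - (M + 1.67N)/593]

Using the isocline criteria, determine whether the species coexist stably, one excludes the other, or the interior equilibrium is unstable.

Compare the nullcline intercepts: K1/α12 = 571/1.21 = 472 < K2 = 593; K2/α21 = 593/1.67 = 355 < K1 = 571.
Since both are reversed, neither can invade when rare; the interior point is a saddle.

unstable coexistence (outcome depends on initial conditions)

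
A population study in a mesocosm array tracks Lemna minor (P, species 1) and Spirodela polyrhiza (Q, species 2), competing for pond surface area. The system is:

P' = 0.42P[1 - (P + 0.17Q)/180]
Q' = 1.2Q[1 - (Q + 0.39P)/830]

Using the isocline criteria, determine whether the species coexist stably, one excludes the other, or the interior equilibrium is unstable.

Compare the nullcline intercepts: K1/α12 = 180/0.17 = 1060 > K2 = 830; K2/α21 = 830/0.39 = 2130 > K1 = 180.
Since both inequalities hold, each species can invade when rare, so the interior equilibrium is stable.

stable coexistence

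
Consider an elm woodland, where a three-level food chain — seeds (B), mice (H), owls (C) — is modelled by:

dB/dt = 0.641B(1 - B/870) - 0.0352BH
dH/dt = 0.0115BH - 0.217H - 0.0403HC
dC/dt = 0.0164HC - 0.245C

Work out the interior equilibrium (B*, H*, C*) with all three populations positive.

From dC/dt = 0: 0.0164H* = 0.245, so H* = 14.9.
From dB/dt = 0: 0.641(1 - B*/870) = 0.0352·14.9, giving B* = 870·(1 - 0.82) = 156.
From dH/dt = 0: 0.0115·156 - 0.217 = 0.0403C*, so C* = 1.58/0.0403 = 39.2.

B* ≈ 156, H* ≈ 14.9, C* ≈ 39.2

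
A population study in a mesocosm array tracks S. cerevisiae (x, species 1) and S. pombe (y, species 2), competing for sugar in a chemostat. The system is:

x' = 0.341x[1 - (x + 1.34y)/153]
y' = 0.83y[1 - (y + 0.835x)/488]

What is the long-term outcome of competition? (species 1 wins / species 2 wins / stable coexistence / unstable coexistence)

Compare the nullcline intercepts: K1/α12 = 153/1.34 = 114 < K2 = 488; K2/α21 = 488/0.835 = 584 > K1 = 153.
Since the inequalities point opposite ways, species 2 can invade but species 1 cannot.

species 2 excludes species 1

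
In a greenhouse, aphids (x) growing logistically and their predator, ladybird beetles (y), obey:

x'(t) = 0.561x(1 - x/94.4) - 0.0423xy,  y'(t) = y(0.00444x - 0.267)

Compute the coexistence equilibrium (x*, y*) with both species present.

x* ≈ 60.1, y* ≈ 4.81

From dy/dt = 0 with y > 0: 0.00444x* = 0.267, so x* = 60.1.
Substitute into dx/dt = 0: 0.561(1 - 60.1/94.4) = 0.0423y*.
The bracket is 0.363, giving y* = 0.204/0.0423 = 4.81.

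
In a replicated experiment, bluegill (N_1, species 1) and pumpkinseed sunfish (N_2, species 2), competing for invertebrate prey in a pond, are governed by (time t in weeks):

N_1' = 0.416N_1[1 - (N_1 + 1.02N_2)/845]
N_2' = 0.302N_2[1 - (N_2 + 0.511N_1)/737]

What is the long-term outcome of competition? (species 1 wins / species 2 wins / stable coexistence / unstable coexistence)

stable coexistence

Compare the nullcline intercepts: K1/α12 = 845/1.02 = 828 > K2 = 737; K2/α21 = 737/0.511 = 1440 > K1 = 845.
Since both inequalities hold, each species can invade when rare, so the interior equilibrium is stable.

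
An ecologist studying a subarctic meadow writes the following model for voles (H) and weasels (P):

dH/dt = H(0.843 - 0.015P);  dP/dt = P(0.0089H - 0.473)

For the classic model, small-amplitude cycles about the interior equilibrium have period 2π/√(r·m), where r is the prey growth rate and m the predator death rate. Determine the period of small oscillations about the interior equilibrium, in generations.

T ≈ 9.95 generations

Here r = 0.843 and m = 0.473, so r·m = 0.399.
ω = √0.399 = 0.631 per generation, hence T = 2π/ω ≈ 9.95 generations.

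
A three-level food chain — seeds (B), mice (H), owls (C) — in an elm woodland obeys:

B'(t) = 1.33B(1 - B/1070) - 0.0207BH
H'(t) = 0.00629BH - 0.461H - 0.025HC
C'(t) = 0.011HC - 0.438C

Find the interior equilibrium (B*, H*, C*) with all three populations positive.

B* ≈ 407, H* ≈ 39.8, C* ≈ 83.9

From dC/dt = 0: 0.011H* = 0.438, so H* = 39.8.
From dB/dt = 0: 1.33(1 - B*/1070) = 0.0207·39.8, giving B* = 1070·(1 - 0.62) = 407.
From dH/dt = 0: 0.00629·407 - 0.461 = 0.025C*, so C* = 2.1/0.025 = 83.9.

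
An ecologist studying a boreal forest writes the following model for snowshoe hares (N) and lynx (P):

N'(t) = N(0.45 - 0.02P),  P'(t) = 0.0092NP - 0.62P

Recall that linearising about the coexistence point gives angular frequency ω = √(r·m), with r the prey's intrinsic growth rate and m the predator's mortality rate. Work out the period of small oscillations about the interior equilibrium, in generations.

T ≈ 11.9 generations

Here r = 0.45 and m = 0.62, so r·m = 0.279.
ω = √0.279 = 0.528 per generation, hence T = 2π/ω ≈ 11.9 generations.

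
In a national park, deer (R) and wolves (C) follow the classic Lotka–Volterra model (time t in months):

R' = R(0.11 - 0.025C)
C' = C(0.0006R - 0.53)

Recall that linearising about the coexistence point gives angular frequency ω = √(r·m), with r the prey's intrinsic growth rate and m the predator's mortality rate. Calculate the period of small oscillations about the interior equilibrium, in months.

T ≈ 26 months

Here r = 0.11 and m = 0.53, so r·m = 0.0583.
ω = √0.0583 = 0.241 per month, hence T = 2π/ω ≈ 26 months.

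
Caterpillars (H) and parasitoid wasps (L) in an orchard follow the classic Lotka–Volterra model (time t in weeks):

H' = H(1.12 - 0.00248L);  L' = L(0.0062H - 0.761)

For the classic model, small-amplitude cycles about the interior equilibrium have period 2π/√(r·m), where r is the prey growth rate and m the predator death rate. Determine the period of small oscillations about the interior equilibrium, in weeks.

Here r = 1.12 and m = 0.761, so r·m = 0.852.
ω = √0.852 = 0.923 per week, hence T = 2π/ω ≈ 6.81 weeks.

T ≈ 6.81 weeks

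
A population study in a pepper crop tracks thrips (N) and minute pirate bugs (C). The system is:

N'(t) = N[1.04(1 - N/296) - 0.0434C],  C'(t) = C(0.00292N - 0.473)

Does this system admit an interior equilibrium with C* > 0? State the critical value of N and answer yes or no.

Threshold N = 162; K > 162, so yes, the predator persists.

The predator equation gives dC/dt > 0 only when N > 0.473/0.00292 = 162.
Without the predator, N → K = 296. Since 296 > 162, the predator can invade and persist.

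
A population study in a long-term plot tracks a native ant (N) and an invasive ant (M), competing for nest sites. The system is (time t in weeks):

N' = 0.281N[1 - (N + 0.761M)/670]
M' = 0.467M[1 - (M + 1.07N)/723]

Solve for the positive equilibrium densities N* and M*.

N* ≈ 645, M* ≈ 32.8

Setting both brackets to zero gives the nullclines N + 0.761M = 670 and 1.07N + M = 723.
Substituting M = 723 - 1.07N into the first: N(1 - 0.761·1.07) = 670 - 0.761·723.
So N* = 120/0.186 = 645, and then M* = 723 - 1.07·645 = 32.8.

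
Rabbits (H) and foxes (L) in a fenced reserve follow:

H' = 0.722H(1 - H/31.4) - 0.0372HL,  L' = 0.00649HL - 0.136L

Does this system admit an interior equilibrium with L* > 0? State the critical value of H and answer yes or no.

The predator equation gives dL/dt > 0 only when H > 0.136/0.00649 = 21.
Without the predator, H → K = 31.4. Since 31.4 > 21, the predator can invade and persist.

Threshold H = 21; K > 21, so yes, the predator persists.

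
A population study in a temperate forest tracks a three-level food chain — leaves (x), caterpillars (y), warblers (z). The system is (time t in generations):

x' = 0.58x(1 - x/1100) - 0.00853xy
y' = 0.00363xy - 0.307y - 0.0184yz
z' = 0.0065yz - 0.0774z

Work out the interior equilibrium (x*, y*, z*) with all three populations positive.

x* ≈ 907, y* ≈ 11.9, z* ≈ 162

From dz/dt = 0: 0.0065y* = 0.0774, so y* = 11.9.
From dx/dt = 0: 0.58(1 - x*/1100) = 0.00853·11.9, giving x* = 1100·(1 - 0.175) = 907.
From dy/dt = 0: 0.00363·907 - 0.307 = 0.0184z*, so z* = 2.99/0.0184 = 162.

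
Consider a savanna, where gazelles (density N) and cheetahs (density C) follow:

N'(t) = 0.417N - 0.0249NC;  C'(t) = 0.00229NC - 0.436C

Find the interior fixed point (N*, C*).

Set dC/dt = 0 with C > 0: 0.00229N - 0.436 = 0, so N* = 0.436/0.00229 = 190.
Set dN/dt = 0 with N > 0: 0.417 - 0.0249C = 0, so C* = 0.417/0.0249 = 16.7.

N* ≈ 190, C* ≈ 16.7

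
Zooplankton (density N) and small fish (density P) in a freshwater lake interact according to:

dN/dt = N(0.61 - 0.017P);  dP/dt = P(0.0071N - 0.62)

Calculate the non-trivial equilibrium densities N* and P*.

Set dP/dt = 0 with P > 0: 0.0071N - 0.62 = 0, so N* = 0.62/0.0071 = 87.3.
Set dN/dt = 0 with N > 0: 0.61 - 0.017P = 0, so P* = 0.61/0.017 = 35.9.

N* ≈ 87.3, P* ≈ 35.9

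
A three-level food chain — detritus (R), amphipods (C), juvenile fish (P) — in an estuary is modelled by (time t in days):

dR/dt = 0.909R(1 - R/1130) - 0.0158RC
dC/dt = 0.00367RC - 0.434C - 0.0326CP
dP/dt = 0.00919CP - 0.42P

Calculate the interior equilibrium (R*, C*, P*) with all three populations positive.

From dP/dt = 0: 0.00919C* = 0.42, so C* = 45.7.
From dR/dt = 0: 0.909(1 - R*/1130) = 0.0158·45.7, giving R* = 1130·(1 - 0.794) = 232.
From dC/dt = 0: 0.00367·232 - 0.434 = 0.0326P*, so P* = 0.419/0.0326 = 12.8.

R* ≈ 232, C* ≈ 45.7, P* ≈ 12.8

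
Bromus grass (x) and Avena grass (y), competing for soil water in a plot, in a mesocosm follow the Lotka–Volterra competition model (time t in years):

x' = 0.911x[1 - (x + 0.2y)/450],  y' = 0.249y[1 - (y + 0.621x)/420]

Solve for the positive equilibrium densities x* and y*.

Setting both brackets to zero gives the nullclines x + 0.2y = 450 and 0.621x + y = 420.
Substituting y = 420 - 0.621x into the first: x(1 - 0.2·0.621) = 450 - 0.2·420.
So x* = 366/0.876 = 418, and then y* = 420 - 0.621·418 = 160.

x* ≈ 418, y* ≈ 160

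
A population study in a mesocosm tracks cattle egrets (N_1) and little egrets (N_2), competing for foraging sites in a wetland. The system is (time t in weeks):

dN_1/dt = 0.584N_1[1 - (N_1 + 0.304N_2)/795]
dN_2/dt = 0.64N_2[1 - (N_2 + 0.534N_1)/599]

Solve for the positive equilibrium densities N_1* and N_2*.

Setting both brackets to zero gives the nullclines N_1 + 0.304N_2 = 795 and 0.534N_1 + N_2 = 599.
Substituting N_2 = 599 - 0.534N_1 into the first: N_1(1 - 0.304·0.534) = 795 - 0.304·599.
So N_1* = 613/0.838 = 732, and then N_2* = 599 - 0.534·732 = 208.

N_1* ≈ 732, N_2* ≈ 208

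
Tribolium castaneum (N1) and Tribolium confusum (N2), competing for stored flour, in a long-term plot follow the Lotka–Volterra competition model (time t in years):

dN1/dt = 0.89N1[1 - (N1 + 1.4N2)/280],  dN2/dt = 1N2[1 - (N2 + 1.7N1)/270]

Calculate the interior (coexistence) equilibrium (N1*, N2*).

Setting both brackets to zero gives the nullclines N1 + 1.4N2 = 280 and 1.7N1 + N2 = 270.
Substituting N2 = 270 - 1.7N1 into the first: N1(1 - 1.4·1.7) = 280 - 1.4·270.
So N1* = -98/-1.38 = 71, and then N2* = 270 - 1.7·71 = 149.

N1* ≈ 71, N2* ≈ 149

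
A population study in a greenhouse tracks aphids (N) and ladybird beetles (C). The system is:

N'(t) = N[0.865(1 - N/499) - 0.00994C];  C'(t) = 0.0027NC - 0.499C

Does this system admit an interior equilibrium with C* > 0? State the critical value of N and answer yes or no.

Threshold N = 185; K > 185, so yes, the predator persists.

The predator equation gives dC/dt > 0 only when N > 0.499/0.0027 = 185.
Without the predator, N → K = 499. Since 499 > 185, the predator can invade and persist.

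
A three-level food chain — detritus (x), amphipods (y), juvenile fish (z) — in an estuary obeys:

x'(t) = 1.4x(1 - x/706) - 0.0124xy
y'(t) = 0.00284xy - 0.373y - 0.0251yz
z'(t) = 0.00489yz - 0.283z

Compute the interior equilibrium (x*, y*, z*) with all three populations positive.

x* ≈ 344, y* ≈ 57.9, z* ≈ 24.1

From dz/dt = 0: 0.00489y* = 0.283, so y* = 57.9.
From dx/dt = 0: 1.4(1 - x*/706) = 0.0124·57.9, giving x* = 706·(1 - 0.513) = 344.
From dy/dt = 0: 0.00284·344 - 0.373 = 0.0251z*, so z* = 0.604/0.0251 = 24.1.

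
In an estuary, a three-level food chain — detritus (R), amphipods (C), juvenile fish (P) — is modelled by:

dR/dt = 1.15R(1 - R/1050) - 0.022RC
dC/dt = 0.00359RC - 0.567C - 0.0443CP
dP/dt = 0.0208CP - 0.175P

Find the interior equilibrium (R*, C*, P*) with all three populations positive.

R* ≈ 881, C* ≈ 8.41, P* ≈ 58.6

From dP/dt = 0: 0.0208C* = 0.175, so C* = 8.41.
From dR/dt = 0: 1.15(1 - R*/1050) = 0.022·8.41, giving R* = 1050·(1 - 0.161) = 881.
From dC/dt = 0: 0.00359·881 - 0.567 = 0.0443P*, so P* = 2.6/0.0443 = 58.6.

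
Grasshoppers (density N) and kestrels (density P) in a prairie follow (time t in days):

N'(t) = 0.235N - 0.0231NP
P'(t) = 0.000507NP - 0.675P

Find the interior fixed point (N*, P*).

N* ≈ 1330, P* ≈ 10.2

Set dP/dt = 0 with P > 0: 0.000507N - 0.675 = 0, so N* = 0.675/0.000507 = 1330.
Set dN/dt = 0 with N > 0: 0.235 - 0.0231P = 0, so P* = 0.235/0.0231 = 10.2.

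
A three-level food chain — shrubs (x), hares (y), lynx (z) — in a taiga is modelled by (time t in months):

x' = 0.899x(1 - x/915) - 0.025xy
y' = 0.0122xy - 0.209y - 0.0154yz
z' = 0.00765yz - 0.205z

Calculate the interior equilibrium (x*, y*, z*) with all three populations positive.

x* ≈ 233, y* ≈ 26.8, z* ≈ 171

From dz/dt = 0: 0.00765y* = 0.205, so y* = 26.8.
From dx/dt = 0: 0.899(1 - x*/915) = 0.025·26.8, giving x* = 915·(1 - 0.745) = 233.
From dy/dt = 0: 0.0122·233 - 0.209 = 0.0154z*, so z* = 2.64/0.0154 = 171.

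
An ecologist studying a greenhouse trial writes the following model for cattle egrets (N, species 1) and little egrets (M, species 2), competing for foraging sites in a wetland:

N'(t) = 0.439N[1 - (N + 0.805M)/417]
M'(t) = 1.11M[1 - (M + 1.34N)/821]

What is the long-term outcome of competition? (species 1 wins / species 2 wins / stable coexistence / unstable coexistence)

species 2 excludes species 1

Compare the nullcline intercepts: K1/α12 = 417/0.805 = 518 < K2 = 821; K2/α21 = 821/1.34 = 613 > K1 = 417.
Since the inequalities point opposite ways, species 2 can invade but species 1 cannot.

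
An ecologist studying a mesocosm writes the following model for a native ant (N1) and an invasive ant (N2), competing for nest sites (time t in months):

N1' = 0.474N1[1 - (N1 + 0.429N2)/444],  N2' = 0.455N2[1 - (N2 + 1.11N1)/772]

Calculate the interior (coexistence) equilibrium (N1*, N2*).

Setting both brackets to zero gives the nullclines N1 + 0.429N2 = 444 and 1.11N1 + N2 = 772.
Substituting N2 = 772 - 1.11N1 into the first: N1(1 - 0.429·1.11) = 444 - 0.429·772.
So N1* = 113/0.524 = 215, and then N2* = 772 - 1.11·215 = 533.

N1* ≈ 215, N2* ≈ 533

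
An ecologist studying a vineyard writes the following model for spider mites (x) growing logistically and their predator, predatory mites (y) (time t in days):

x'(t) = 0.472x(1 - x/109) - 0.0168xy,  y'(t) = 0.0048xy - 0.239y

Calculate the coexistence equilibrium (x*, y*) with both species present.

From dy/dt = 0 with y > 0: 0.0048x* = 0.239, so x* = 49.8.
Substitute into dx/dt = 0: 0.472(1 - 49.8/109) = 0.0168y*.
The bracket is 0.543, giving y* = 0.256/0.0168 = 15.3.

x* ≈ 49.8, y* ≈ 15.3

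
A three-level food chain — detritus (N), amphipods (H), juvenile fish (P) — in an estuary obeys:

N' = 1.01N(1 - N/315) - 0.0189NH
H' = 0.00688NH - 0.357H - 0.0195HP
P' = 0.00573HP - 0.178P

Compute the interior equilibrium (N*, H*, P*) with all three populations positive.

From dP/dt = 0: 0.00573H* = 0.178, so H* = 31.1.
From dN/dt = 0: 1.01(1 - N*/315) = 0.0189·31.1, giving N* = 315·(1 - 0.581) = 132.
From dH/dt = 0: 0.00688·132 - 0.357 = 0.0195P*, so P* = 0.55/0.0195 = 28.2.

N* ≈ 132, H* ≈ 31.1, P* ≈ 28.2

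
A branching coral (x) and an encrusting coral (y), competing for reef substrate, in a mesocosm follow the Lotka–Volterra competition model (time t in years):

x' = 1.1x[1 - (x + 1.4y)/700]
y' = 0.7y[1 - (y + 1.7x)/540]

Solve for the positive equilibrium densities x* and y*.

Setting both brackets to zero gives the nullclines x + 1.4y = 700 and 1.7x + y = 540.
Substituting y = 540 - 1.7x into the first: x(1 - 1.4·1.7) = 700 - 1.4·540.
So x* = -56/-1.38 = 40.6, and then y* = 540 - 1.7·40.6 = 471.

x* ≈ 40.6, y* ≈ 471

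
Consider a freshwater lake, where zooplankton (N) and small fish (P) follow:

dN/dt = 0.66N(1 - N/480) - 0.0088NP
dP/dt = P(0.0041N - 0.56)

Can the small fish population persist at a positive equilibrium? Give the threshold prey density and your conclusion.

The predator equation gives dP/dt > 0 only when N > 0.56/0.0041 = 137.
Without the predator, N → K = 480. Since 480 > 137, the predator can invade and persist.

Threshold N = 137; K > 137, so yes, the predator persists.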